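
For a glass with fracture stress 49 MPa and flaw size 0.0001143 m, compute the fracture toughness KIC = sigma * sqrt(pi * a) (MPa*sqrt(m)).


Fracture toughness: KIC = sigma * sqrt(pi * a)
  pi * a = pi * 0.0001143 = 0.000359084
  sqrt(pi * a) = 0.01895
  KIC = 49 * 0.01895 = 0.929 MPa*sqrt(m)

0.929 MPa*sqrt(m)


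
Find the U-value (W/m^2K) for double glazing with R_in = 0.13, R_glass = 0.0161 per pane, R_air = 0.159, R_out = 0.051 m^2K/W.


Total thermal resistance (series):
  R_total = R_in + R_glass + R_air + R_glass + R_out
  R_total = 0.13 + 0.0161 + 0.159 + 0.0161 + 0.051 = 0.3722 m^2K/W
U-value = 1 / R_total = 1 / 0.3722 = 2.687 W/m^2K

2.687 W/m^2K


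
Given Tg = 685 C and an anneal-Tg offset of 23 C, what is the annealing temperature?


The annealing temperature is Tg plus the offset:
  T_anneal = 685 + 23 = 708 C

708 C


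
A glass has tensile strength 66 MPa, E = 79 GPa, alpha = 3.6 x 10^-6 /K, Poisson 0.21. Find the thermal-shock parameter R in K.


Thermal shock resistance: R = sigma * (1 - nu) / (E * alpha)
  Numerator = 66 * (1 - 0.21) = 52.14
  Denominator = 79 * 1000 * (3.6 x 10^-6) = 0.2844
  R = 52.14 / 0.2844 = 183.3 K

183.3 K


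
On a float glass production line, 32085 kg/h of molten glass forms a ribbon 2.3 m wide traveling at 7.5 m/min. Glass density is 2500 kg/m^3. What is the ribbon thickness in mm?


Ribbon cross-section from mass balance:
  Volume rate = throughput / density = 32085 / 2500 = 12.834 m^3/h
  thickness = volume rate / (speed * 60 * width), i.e.
  thickness = throughput / (60 * speed * width * density) * 1000
  thickness = 32085 / (60 * 7.5 * 2.3 * 2500) * 1000 = 12.4 mm

12.4 mm


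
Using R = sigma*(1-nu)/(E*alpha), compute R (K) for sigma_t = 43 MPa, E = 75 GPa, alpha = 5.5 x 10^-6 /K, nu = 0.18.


Thermal shock resistance: R = sigma * (1 - nu) / (E * alpha)
  Numerator = 43 * (1 - 0.18) = 35.26
  Denominator = 75 * 1000 * (5.5 x 10^-6) = 0.4125
  R = 35.26 / 0.4125 = 85.5 K

85.5 K


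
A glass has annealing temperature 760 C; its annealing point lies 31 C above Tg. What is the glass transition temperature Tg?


Rearrange T_anneal = Tg + offset for Tg:
  Tg = T_anneal - offset = 760 - 31 = 729 C

729 C


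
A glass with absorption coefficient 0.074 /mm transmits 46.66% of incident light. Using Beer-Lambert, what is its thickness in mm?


Rearrange T = exp(-alpha * thickness):
  thickness = -ln(T) / alpha
  T = 46.66/100 = 0.4666
  ln(T) = -0.76228
  -ln(T) = 0.76228
  thickness = 0.76228 / 0.074 = 10.3 mm

10.3 mm


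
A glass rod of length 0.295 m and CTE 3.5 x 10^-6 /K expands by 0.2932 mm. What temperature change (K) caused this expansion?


Rearrange dL = alpha * L0 * dT for dT:
  dT = dL / (alpha * L0)
  dL (m) = 0.2932 / 1000 = 0.0002932
  dT = 0.0002932 / ((3.5 x 10^-6) * 0.295) = 284.0 K

284.0 K


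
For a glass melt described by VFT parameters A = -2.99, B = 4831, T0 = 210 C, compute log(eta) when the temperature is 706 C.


VFT equation: log(eta) = A + B / (T - T0)
  T - T0 = 706 - 210 = 496
  B / (T - T0) = 4831 / 496 = 9.74
  log(eta) = -2.99 + 9.74 = 6.75

6.75


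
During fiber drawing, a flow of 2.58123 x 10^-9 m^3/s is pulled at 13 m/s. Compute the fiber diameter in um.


Cross-sectional area from continuity:
  A = Q / v = 2.58123 x 10^-9 / 13 = 1.985562 x 10^-10 m^2
Diameter from circular cross-section:
  d = sqrt(4A / pi) * 10^6 (m -> um)
  d = sqrt(4 * 1.985562 x 10^-10 / pi) * 10^6 = 15.9 um

15.9 um


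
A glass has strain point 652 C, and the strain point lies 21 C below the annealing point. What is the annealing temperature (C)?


T_anneal = T_strain + gap:
  T_anneal = 652 + 21 = 673 C

673 C


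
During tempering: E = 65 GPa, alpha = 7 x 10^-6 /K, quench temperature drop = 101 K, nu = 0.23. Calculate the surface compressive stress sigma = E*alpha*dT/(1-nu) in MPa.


Tempering stress: sigma = E * alpha * dT / (1 - nu)
  E (MPa) = 65 * 1000 = 65000
  Numerator = 65000 * (7 x 10^-6) * 101 = 45.955
  Denominator = 1 - 0.23 = 0.77
  sigma = 45.955 / 0.77 = 59.7 MPa

59.7 MPa


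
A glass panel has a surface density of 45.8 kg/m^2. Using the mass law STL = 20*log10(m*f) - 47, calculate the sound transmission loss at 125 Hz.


Mass law: STL = 20 * log10(m * f) - 47
  m * f = 45.8 * 125 = 5725
  log10(5725) = 3.75778
  STL = 20 * 3.75778 - 47 = 75.1556 - 47 = 28.2 dB

28.2 dB


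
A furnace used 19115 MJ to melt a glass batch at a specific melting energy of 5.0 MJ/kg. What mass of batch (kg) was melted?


Rearrange E = m * s for m:
  m = E / s
  m = 19115 / 5.0 = 3823.0 kg

3823.0 kg


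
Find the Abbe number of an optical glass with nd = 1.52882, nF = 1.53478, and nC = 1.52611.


Abbe number formula: Vd = (nd - 1) / (nF - nC)
  nd - 1 = 1.52882 - 1 = 0.52882
  nF - nC = 1.53478 - 1.52611 = 0.00867
  Vd = 0.52882 / 0.00867 = 60.99

60.99


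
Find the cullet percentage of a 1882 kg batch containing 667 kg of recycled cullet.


Cullet ratio = (cullet mass / total batch mass) * 100
  Ratio = 667 / 1882 * 100 = 35.44%

35.44%


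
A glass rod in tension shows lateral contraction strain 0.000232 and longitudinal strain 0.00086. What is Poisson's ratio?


Poisson's ratio: nu = lateral strain / axial strain
  nu = 0.000232 / 0.00086 = 0.2698

0.2698


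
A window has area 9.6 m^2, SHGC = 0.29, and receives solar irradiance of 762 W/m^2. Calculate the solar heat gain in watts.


Solar heat gain: Q = Area * SHGC * Irradiance
  Q = 9.6 * 0.29 * 762 = 2121.4 W

2121.4 W


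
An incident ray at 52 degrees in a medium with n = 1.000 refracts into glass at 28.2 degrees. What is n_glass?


Apply Snell's law: n1 * sin(theta1) = n2 * sin(theta2)
  n2 = n1 * sin(theta1) / sin(theta2)
  sin(52) = 0.788011
  sin(28.2) = 0.472551
  n2 = 1.000 * 0.788011 / 0.472551 = 1.6676

1.6676


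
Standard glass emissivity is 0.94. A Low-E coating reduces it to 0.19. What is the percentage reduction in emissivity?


Percentage reduction = (1 - coated/uncoated) * 100
  Ratio = 0.19 / 0.94 = 0.2021
  Reduction = (1 - 0.2021) * 100 = 79.8%

79.8%


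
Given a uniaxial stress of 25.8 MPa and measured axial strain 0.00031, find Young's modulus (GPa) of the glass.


Young's modulus: E = stress / strain
  E = 25.8 MPa / 0.00031 = 83225.81 MPa
Convert to GPa: 83225.81 / 1000 = 83.23 GPa

83.23 GPa


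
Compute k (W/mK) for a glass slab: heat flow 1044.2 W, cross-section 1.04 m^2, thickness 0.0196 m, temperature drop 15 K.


Fourier's law rearranged: k = Q * t / (A * dT)
  Numerator = 1044.2 * 0.0196 = 20.46632
  Denominator = 1.04 * 15 = 15.6
  k = 20.46632 / 15.6 = 1.312 W/mK

1.312 W/mK


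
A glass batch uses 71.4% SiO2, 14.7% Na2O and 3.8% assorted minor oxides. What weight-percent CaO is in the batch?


Pieces sum to 100%:
  CaO = 100 - (SiO2 + Na2O + others)
  CaO = 100 - (71.4 + 14.7 + 3.8) = 10.1%

10.1%


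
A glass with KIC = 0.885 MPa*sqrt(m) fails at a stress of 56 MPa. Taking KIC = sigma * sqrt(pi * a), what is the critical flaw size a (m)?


Rearrange KIC = sigma * sqrt(pi * a):
  sqrt(pi * a) = KIC / sigma
  sqrt(pi * a) = 0.885 / 56 = 0.015804
  a = (KIC / sigma)^2 / pi
  a = 0.015804^2 / pi = 0.0000795 m

0.0000795 m


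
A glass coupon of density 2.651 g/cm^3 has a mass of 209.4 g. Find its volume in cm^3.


Rearrange rho = m / V:
  V = m / rho
  V = 209.4 / 2.651 = 78.989 cm^3

78.989 cm^3


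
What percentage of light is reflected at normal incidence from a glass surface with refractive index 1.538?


Fresnel reflectance at normal incidence:
  R = ((n - 1)/(n + 1))^2
  (n - 1)/(n + 1) = (1.538 - 1)/(1.538 + 1) = 0.211978
  R = 0.211978^2 = 0.0449347
  R(%) = 0.0449347 * 100 = 4.493%

4.493%


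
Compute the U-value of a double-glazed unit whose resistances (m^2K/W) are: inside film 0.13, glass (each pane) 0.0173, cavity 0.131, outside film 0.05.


Total thermal resistance (series):
  R_total = R_in + R_glass + R_air + R_glass + R_out
  R_total = 0.13 + 0.0173 + 0.131 + 0.0173 + 0.05 = 0.3456 m^2K/W
U-value = 1 / R_total = 1 / 0.3456 = 2.894 W/m^2K

2.894 W/m^2K


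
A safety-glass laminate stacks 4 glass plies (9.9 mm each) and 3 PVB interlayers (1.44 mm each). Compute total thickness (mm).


Total thickness = glass contribution + PVB contribution
  Glass: 4 * 9.9 = 39.6 mm
  PVB: 3 * 1.44 = 4.32 mm
  Total = 39.6 + 4.32 = 43.92 mm

43.92 mm


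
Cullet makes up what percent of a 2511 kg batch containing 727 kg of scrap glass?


Cullet ratio = (cullet mass / total batch mass) * 100
  Ratio = 727 / 2511 * 100 = 28.95%

28.95%


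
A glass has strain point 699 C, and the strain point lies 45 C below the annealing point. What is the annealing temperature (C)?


T_anneal = T_strain + gap:
  T_anneal = 699 + 45 = 744 C

744 C


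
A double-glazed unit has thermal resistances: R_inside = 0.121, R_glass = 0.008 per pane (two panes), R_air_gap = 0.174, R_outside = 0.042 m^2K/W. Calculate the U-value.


Total thermal resistance (series):
  R_total = R_in + R_glass + R_air + R_glass + R_out
  R_total = 0.121 + 0.008 + 0.174 + 0.008 + 0.042 = 0.353 m^2K/W
U-value = 1 / R_total = 1 / 0.353 = 2.833 W/m^2K

2.833 W/m^2K


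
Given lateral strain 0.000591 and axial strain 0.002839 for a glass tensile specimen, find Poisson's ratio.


Poisson's ratio: nu = lateral strain / axial strain
  nu = 0.000591 / 0.002839 = 0.2082

0.2082


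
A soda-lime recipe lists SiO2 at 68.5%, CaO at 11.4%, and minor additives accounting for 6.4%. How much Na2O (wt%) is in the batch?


Pieces sum to 100%:
  Na2O = 100 - (SiO2 + CaO + others)
  Na2O = 100 - (68.5 + 11.4 + 6.4) = 13.7%

13.7%


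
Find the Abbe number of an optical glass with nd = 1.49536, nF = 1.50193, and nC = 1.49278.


Abbe number formula: Vd = (nd - 1) / (nF - nC)
  nd - 1 = 1.49536 - 1 = 0.49536
  nF - nC = 1.50193 - 1.49278 = 0.00915
  Vd = 0.49536 / 0.00915 = 54.14

54.14


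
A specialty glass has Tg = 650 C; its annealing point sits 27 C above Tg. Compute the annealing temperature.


The annealing temperature is Tg plus the offset:
  T_anneal = 650 + 27 = 677 C

677 C


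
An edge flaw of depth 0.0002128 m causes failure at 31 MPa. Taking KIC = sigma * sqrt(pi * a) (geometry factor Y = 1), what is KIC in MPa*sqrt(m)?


Fracture toughness: KIC = sigma * sqrt(pi * a)
  pi * a = pi * 0.0002128 = 0.000668531
  sqrt(pi * a) = 0.025856
  KIC = 31 * 0.025856 = 0.802 MPa*sqrt(m)

0.802 MPa*sqrt(m)


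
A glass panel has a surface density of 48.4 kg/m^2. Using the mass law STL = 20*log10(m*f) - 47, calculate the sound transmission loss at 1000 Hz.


Mass law: STL = 20 * log10(m * f) - 47
  m * f = 48.4 * 1000 = 48400
  log10(48400) = 4.68485
  STL = 20 * 4.68485 - 47 = 93.697 - 47 = 46.7 dB

46.7 dB


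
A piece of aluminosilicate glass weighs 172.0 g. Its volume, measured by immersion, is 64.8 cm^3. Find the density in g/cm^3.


Use the definition of density:
  rho = mass / volume
  rho = 172.0 / 64.8 = 2.654 g/cm^3

2.654 g/cm^3


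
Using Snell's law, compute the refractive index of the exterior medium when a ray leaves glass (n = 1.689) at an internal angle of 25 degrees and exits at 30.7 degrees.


Apply Snell's law: n1 * sin(theta1) = n2 * sin(theta2)
  n2 = n1 * sin(theta1) / sin(theta2)
  sin(25) = 0.422618
  sin(30.7) = 0.510543
  n2 = 1.689 * 0.422618 / 0.510543 = 1.3981

1.3981


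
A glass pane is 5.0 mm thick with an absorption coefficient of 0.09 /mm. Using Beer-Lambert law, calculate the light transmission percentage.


Beer-Lambert law: T = exp(-alpha * thickness)
  exponent = -0.09 * 5.0 = -0.45
  T = exp(-0.45) = 0.6376
  Percentage = 0.6376 * 100 = 63.76%

63.76%


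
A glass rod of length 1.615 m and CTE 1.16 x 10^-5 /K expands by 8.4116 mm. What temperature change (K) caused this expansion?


Rearrange dL = alpha * L0 * dT for dT:
  dT = dL / (alpha * L0)
  dL (m) = 8.4116 / 1000 = 0.0084116
  dT = 0.0084116 / ((1.16 x 10^-5) * 1.615) = 449.0 K

449.0 K


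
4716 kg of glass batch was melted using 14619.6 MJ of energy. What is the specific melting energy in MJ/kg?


Rearrange E = m * s for s:
  s = E / m
  s = 14619.6 / 4716 = 3.1 MJ/kg

3.1 MJ/kg


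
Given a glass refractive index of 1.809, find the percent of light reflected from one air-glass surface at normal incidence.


Fresnel reflectance at normal incidence:
  R = ((n - 1)/(n + 1))^2
  (n - 1)/(n + 1) = (1.809 - 1)/(1.809 + 1) = 0.288003
  R = 0.288003^2 = 0.0829457
  R(%) = 0.0829457 * 100 = 8.295%

8.295%


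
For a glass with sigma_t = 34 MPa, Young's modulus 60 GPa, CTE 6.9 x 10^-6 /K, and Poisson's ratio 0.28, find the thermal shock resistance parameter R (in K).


Thermal shock resistance: R = sigma * (1 - nu) / (E * alpha)
  Numerator = 34 * (1 - 0.28) = 24.48
  Denominator = 60 * 1000 * (6.9 x 10^-6) = 0.414
  R = 24.48 / 0.414 = 59.1 K

59.1 K


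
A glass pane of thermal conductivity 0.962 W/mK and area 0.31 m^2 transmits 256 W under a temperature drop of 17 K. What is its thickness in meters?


Fourier's law: t = k * A * dT / Q
  t = 0.962 * 0.31 * 17 / 256
  t = 5.06974 / 256 = 0.0198 m

0.0198 m


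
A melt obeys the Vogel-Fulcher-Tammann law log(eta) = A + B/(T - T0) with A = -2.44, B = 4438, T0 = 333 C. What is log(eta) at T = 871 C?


VFT equation: log(eta) = A + B / (T - T0)
  T - T0 = 871 - 333 = 538
  B / (T - T0) = 4438 / 538 = 8.249
  log(eta) = -2.44 + 8.249 = 5.809

5.809


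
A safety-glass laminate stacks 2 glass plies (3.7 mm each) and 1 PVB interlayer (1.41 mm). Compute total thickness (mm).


Total thickness = glass contribution + PVB contribution
  Glass: 2 * 3.7 = 7.4 mm
  PVB: 1 * 1.41 = 1.41 mm
  Total = 7.4 + 1.41 = 8.81 mm

8.81 mm


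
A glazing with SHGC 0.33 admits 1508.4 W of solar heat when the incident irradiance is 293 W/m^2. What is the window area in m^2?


Rearrange Q = Area * SHGC * Irradiance:
  Area = Q / (SHGC * Irradiance)
  Area = 1508.4 / (0.33 * 293) = 15.6 m^2

15.6 m^2


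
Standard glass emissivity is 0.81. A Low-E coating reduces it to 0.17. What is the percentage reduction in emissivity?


Percentage reduction = (1 - coated/uncoated) * 100
  Ratio = 0.17 / 0.81 = 0.2099
  Reduction = (1 - 0.2099) * 100 = 79.0%

79.0%


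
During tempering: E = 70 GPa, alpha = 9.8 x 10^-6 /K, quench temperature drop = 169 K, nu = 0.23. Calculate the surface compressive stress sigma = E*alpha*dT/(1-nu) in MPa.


Tempering stress: sigma = E * alpha * dT / (1 - nu)
  E (MPa) = 70 * 1000 = 70000
  Numerator = 70000 * (9.8 x 10^-6) * 169 = 115.934
  Denominator = 1 - 0.23 = 0.77
  sigma = 115.934 / 0.77 = 150.6 MPa

150.6 MPa


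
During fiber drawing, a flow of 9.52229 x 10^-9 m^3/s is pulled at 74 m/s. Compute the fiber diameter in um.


Cross-sectional area from continuity:
  A = Q / v = 9.52229 x 10^-9 / 74 = 1.286796 x 10^-10 m^2
Diameter from circular cross-section:
  d = sqrt(4A / pi) * 10^6 (m -> um)
  d = sqrt(4 * 1.286796 x 10^-10 / pi) * 10^6 = 12.8 um

12.8 um


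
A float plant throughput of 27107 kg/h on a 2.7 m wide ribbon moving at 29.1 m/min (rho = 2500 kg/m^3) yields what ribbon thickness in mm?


Ribbon cross-section from mass balance:
  Volume rate = throughput / density = 27107 / 2500 = 10.8428 m^3/h
  thickness = volume rate / (speed * 60 * width), i.e.
  thickness = throughput / (60 * speed * width * density) * 1000
  thickness = 27107 / (60 * 29.1 * 2.7 * 2500) * 1000 = 2.3 mm

2.3 mm


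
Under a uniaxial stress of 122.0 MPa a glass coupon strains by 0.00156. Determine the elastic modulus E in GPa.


Young's modulus: E = stress / strain
  E = 122.0 MPa / 0.00156 = 78205.13 MPa
Convert to GPa: 78205.13 / 1000 = 78.21 GPa

78.21 GPa


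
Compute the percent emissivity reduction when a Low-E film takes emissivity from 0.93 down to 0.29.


Percentage reduction = (1 - coated/uncoated) * 100
  Ratio = 0.29 / 0.93 = 0.3118
  Reduction = (1 - 0.3118) * 100 = 68.8%

68.8%


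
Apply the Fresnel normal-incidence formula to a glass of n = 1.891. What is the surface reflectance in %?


Fresnel reflectance at normal incidence:
  R = ((n - 1)/(n + 1))^2
  (n - 1)/(n + 1) = (1.891 - 1)/(1.891 + 1) = 0.308198
  R = 0.308198^2 = 0.094986
  R(%) = 0.094986 * 100 = 9.499%

9.499%


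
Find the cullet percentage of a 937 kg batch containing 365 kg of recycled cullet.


Cullet ratio = (cullet mass / total batch mass) * 100
  Ratio = 365 / 937 * 100 = 38.95%

38.95%


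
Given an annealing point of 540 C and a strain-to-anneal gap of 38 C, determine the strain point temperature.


Strain point = annealing point - difference:
  T_strain = 540 - 38 = 502 C

502 C


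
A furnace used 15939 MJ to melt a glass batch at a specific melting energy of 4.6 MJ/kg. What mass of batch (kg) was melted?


Rearrange E = m * s for m:
  m = E / s
  m = 15939 / 4.6 = 3465.0 kg

3465.0 kg


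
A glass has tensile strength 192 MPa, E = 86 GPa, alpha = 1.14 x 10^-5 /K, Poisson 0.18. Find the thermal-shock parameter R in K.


Thermal shock resistance: R = sigma * (1 - nu) / (E * alpha)
  Numerator = 192 * (1 - 0.18) = 157.44
  Denominator = 86 * 1000 * (1.14 x 10^-5) = 0.9804
  R = 157.44 / 0.9804 = 160.6 K

160.6 K


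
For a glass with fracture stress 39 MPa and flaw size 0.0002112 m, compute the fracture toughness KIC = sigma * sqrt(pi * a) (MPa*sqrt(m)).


Fracture toughness: KIC = sigma * sqrt(pi * a)
  pi * a = pi * 0.0002112 = 0.000663504
  sqrt(pi * a) = 0.025759
  KIC = 39 * 0.025759 = 1.005 MPa*sqrt(m)

1.005 MPa*sqrt(m)


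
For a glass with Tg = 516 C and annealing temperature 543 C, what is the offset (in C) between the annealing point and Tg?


Offset = T_anneal - Tg:
  offset = 543 - 516 = 27 C

27 C


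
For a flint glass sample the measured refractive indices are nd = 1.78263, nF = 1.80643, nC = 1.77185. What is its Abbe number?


Abbe number formula: Vd = (nd - 1) / (nF - nC)
  nd - 1 = 1.78263 - 1 = 0.78263
  nF - nC = 1.80643 - 1.77185 = 0.03458
  Vd = 0.78263 / 0.03458 = 22.63

22.63


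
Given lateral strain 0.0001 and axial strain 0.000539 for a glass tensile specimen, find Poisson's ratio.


Poisson's ratio: nu = lateral strain / axial strain
  nu = 0.0001 / 0.000539 = 0.1855

0.1855


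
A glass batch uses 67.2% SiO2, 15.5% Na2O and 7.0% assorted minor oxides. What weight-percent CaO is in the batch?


Pieces sum to 100%:
  CaO = 100 - (SiO2 + Na2O + others)
  CaO = 100 - (67.2 + 15.5 + 7.0) = 10.3%

10.3%


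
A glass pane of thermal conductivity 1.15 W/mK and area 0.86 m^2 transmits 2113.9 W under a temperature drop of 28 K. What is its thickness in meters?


Fourier's law: t = k * A * dT / Q
  t = 1.15 * 0.86 * 28 / 2113.9
  t = 27.692 / 2113.9 = 0.0131 m

0.0131 m


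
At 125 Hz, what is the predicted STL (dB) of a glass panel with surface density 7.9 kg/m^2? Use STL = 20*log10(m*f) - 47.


Mass law: STL = 20 * log10(m * f) - 47
  m * f = 7.9 * 125 = 987.5
  log10(987.5) = 2.99454
  STL = 20 * 2.99454 - 47 = 59.8908 - 47 = 12.9 dB

12.9 dB


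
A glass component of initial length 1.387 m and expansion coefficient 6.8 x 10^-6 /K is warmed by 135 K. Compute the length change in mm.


Thermal expansion formula: dL = alpha * L0 * dT
  dL = (6.8 x 10^-6) * 1.387 * 135 = 0.00127327 m
Convert to mm: 0.00127327 * 1000 = 1.2733 mm

1.2733 mm


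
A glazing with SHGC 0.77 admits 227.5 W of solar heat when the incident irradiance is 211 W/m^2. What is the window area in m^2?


Rearrange Q = Area * SHGC * Irradiance:
  Area = Q / (SHGC * Irradiance)
  Area = 227.5 / (0.77 * 211) = 1.4 m^2

1.4 m^2


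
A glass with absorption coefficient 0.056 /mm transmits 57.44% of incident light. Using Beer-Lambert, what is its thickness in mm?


Rearrange T = exp(-alpha * thickness):
  thickness = -ln(T) / alpha
  T = 57.44/100 = 0.5744
  ln(T) = -0.55443
  -ln(T) = 0.55443
  thickness = 0.55443 / 0.056 = 9.9 mm

9.9 mm


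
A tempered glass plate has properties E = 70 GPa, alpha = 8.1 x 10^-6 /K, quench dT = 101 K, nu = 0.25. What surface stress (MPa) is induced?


Tempering stress: sigma = E * alpha * dT / (1 - nu)
  E (MPa) = 70 * 1000 = 70000
  Numerator = 70000 * (8.1 x 10^-6) * 101 = 57.267
  Denominator = 1 - 0.25 = 0.75
  sigma = 57.267 / 0.75 = 76.4 MPa

76.4 MPa


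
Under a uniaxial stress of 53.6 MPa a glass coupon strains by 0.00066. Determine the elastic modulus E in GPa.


Young's modulus: E = stress / strain
  E = 53.6 MPa / 0.00066 = 81212.12 MPa
Convert to GPa: 81212.12 / 1000 = 81.21 GPa

81.21 GPa


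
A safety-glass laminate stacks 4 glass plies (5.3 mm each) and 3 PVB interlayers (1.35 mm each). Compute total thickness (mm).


Total thickness = glass contribution + PVB contribution
  Glass: 4 * 5.3 = 21.2 mm
  PVB: 3 * 1.35 = 4.05 mm
  Total = 21.2 + 4.05 = 25.25 mm

25.25 mm


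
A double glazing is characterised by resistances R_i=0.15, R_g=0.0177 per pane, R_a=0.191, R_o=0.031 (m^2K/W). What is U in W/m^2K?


Total thermal resistance (series):
  R_total = R_in + R_glass + R_air + R_glass + R_out
  R_total = 0.15 + 0.0177 + 0.191 + 0.0177 + 0.031 = 0.4074 m^2K/W
U-value = 1 / R_total = 1 / 0.4074 = 2.455 W/m^2K

2.455 W/m^2K


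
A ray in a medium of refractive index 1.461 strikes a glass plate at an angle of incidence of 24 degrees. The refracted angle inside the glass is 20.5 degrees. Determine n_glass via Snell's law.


Apply Snell's law: n1 * sin(theta1) = n2 * sin(theta2)
  n2 = n1 * sin(theta1) / sin(theta2)
  sin(24) = 0.406737
  sin(20.5) = 0.350207
  n2 = 1.461 * 0.406737 / 0.350207 = 1.6968

1.6968


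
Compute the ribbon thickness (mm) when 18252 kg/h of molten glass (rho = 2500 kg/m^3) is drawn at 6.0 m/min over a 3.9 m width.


Ribbon cross-section from mass balance:
  Volume rate = throughput / density = 18252 / 2500 = 7.3008 m^3/h
  thickness = volume rate / (speed * 60 * width), i.e.
  thickness = throughput / (60 * speed * width * density) * 1000
  thickness = 18252 / (60 * 6.0 * 3.9 * 2500) * 1000 = 5.2 mm

5.2 mm


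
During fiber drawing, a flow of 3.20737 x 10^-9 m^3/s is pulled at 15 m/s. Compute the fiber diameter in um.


Cross-sectional area from continuity:
  A = Q / v = 3.20737 x 10^-9 / 15 = 2.138247 x 10^-10 m^2
Diameter from circular cross-section:
  d = sqrt(4A / pi) * 10^6 (m -> um)
  d = sqrt(4 * 2.138247 x 10^-10 / pi) * 10^6 = 16.5 um

16.5 um


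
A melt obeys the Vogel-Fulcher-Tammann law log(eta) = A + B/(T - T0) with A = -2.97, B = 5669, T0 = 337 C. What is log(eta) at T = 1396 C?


VFT equation: log(eta) = A + B / (T - T0)
  T - T0 = 1396 - 337 = 1059
  B / (T - T0) = 5669 / 1059 = 5.353
  log(eta) = -2.97 + 5.353 = 2.383

2.383


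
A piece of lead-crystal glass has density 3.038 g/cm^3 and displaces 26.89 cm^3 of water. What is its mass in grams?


Rearrange rho = m / V:
  m = rho * V
  m = 3.038 * 26.89 = 81.692 g

81.692 g


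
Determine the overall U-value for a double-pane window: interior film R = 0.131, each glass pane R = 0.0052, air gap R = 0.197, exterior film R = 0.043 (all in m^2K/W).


Total thermal resistance (series):
  R_total = R_in + R_glass + R_air + R_glass + R_out
  R_total = 0.131 + 0.0052 + 0.197 + 0.0052 + 0.043 = 0.3814 m^2K/W
U-value = 1 / R_total = 1 / 0.3814 = 2.622 W/m^2K

2.622 W/m^2K


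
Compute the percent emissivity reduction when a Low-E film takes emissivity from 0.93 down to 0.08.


Percentage reduction = (1 - coated/uncoated) * 100
  Ratio = 0.08 / 0.93 = 0.086
  Reduction = (1 - 0.086) * 100 = 91.4%

91.4%


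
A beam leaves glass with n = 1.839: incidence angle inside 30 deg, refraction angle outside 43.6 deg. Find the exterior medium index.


Apply Snell's law: n1 * sin(theta1) = n2 * sin(theta2)
  n2 = n1 * sin(theta1) / sin(theta2)
  sin(30) = 0.5
  sin(43.6) = 0.68962
  n2 = 1.839 * 0.5 / 0.68962 = 1.3333

1.3333


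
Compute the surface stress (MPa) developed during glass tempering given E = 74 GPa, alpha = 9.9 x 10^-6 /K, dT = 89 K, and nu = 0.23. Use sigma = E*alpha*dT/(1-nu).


Tempering stress: sigma = E * alpha * dT / (1 - nu)
  E (MPa) = 74 * 1000 = 74000
  Numerator = 74000 * (9.9 x 10^-6) * 89 = 65.2014
  Denominator = 1 - 0.23 = 0.77
  sigma = 65.2014 / 0.77 = 84.7 MPa

84.7 MPa


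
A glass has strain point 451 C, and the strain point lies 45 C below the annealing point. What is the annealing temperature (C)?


T_anneal = T_strain + gap:
  T_anneal = 451 + 45 = 496 C

496 C


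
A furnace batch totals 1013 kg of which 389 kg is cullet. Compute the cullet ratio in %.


Cullet ratio = (cullet mass / total batch mass) * 100
  Ratio = 389 / 1013 * 100 = 38.4%

38.4%


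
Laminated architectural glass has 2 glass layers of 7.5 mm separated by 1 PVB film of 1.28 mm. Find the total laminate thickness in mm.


Total thickness = glass contribution + PVB contribution
  Glass: 2 * 7.5 = 15.0 mm
  PVB: 1 * 1.28 = 1.28 mm
  Total = 15.0 + 1.28 = 16.28 mm

16.28 mm


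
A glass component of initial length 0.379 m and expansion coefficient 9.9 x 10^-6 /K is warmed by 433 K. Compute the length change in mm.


Thermal expansion formula: dL = alpha * L0 * dT
  dL = (9.9 x 10^-6) * 0.379 * 433 = 0.00162466 m
Convert to mm: 0.00162466 * 1000 = 1.6247 mm

1.6247 mm


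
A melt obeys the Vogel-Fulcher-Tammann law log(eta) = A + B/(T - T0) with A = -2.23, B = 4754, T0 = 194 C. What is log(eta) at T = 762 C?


VFT equation: log(eta) = A + B / (T - T0)
  T - T0 = 762 - 194 = 568
  B / (T - T0) = 4754 / 568 = 8.37
  log(eta) = -2.23 + 8.37 = 6.14

6.14


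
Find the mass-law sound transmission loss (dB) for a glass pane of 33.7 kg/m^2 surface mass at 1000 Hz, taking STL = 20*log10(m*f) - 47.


Mass law: STL = 20 * log10(m * f) - 47
  m * f = 33.7 * 1000 = 33700
  log10(33700) = 4.52763
  STL = 20 * 4.52763 - 47 = 90.5526 - 47 = 43.6 dB

43.6 dB


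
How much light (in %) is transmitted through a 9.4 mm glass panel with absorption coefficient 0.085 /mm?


Beer-Lambert law: T = exp(-alpha * thickness)
  exponent = -0.085 * 9.4 = -0.799
  T = exp(-0.799) = 0.4498
  Percentage = 0.4498 * 100 = 44.98%

44.98%


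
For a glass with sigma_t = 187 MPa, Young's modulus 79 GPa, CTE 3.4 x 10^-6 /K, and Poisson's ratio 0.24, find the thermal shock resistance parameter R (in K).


Thermal shock resistance: R = sigma * (1 - nu) / (E * alpha)
  Numerator = 187 * (1 - 0.24) = 142.12
  Denominator = 79 * 1000 * (3.4 x 10^-6) = 0.2686
  R = 142.12 / 0.2686 = 529.1 K

529.1 K


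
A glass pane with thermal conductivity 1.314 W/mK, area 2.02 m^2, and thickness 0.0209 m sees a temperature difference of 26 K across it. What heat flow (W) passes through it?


Fourier's law: Q = k * A * dT / t
  Q = 1.314 * 2.02 * 26 / 0.0209
  Q = 69.01128 / 0.0209 = 3302 W

3302 W


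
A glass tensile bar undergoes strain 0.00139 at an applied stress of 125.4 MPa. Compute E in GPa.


Young's modulus: E = stress / strain
  E = 125.4 MPa / 0.00139 = 90215.83 MPa
Convert to GPa: 90215.83 / 1000 = 90.22 GPa

90.22 GPa


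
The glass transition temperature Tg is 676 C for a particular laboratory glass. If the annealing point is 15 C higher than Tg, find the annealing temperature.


The annealing temperature is Tg plus the offset:
  T_anneal = 676 + 15 = 691 C

691 C


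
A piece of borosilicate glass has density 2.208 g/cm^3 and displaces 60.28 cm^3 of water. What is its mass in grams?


Rearrange rho = m / V:
  m = rho * V
  m = 2.208 * 60.28 = 133.098 g

133.098 g


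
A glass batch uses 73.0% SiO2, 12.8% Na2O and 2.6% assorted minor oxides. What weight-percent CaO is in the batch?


Pieces sum to 100%:
  CaO = 100 - (SiO2 + Na2O + others)
  CaO = 100 - (73.0 + 12.8 + 2.6) = 11.6%

11.6%


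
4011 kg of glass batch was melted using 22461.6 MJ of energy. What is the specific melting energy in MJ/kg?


Rearrange E = m * s for s:
  s = E / m
  s = 22461.6 / 4011 = 5.6 MJ/kg

5.6 MJ/kg


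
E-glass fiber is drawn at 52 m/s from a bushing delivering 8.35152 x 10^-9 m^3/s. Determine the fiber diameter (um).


Cross-sectional area from continuity:
  A = Q / v = 8.35152 x 10^-9 / 52 = 1.606062 x 10^-10 m^2
Diameter from circular cross-section:
  d = sqrt(4A / pi) * 10^6 (m -> um)
  d = sqrt(4 * 1.606062 x 10^-10 / pi) * 10^6 = 14.3 um

14.3 um


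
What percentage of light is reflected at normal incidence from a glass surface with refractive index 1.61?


Fresnel reflectance at normal incidence:
  R = ((n - 1)/(n + 1))^2
  (n - 1)/(n + 1) = (1.61 - 1)/(1.61 + 1) = 0.233716
  R = 0.233716^2 = 0.0546232
  R(%) = 0.0546232 * 100 = 5.462%

5.462%


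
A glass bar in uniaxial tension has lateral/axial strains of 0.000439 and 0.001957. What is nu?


Poisson's ratio: nu = lateral strain / axial strain
  nu = 0.000439 / 0.001957 = 0.2243

0.2243


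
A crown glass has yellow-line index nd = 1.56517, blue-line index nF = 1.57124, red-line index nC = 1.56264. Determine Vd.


Abbe number formula: Vd = (nd - 1) / (nF - nC)
  nd - 1 = 1.56517 - 1 = 0.56517
  nF - nC = 1.57124 - 1.56264 = 0.0086
  Vd = 0.56517 / 0.0086 = 65.72

65.72


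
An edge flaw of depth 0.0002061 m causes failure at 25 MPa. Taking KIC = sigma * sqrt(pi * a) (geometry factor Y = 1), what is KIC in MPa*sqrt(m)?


Fracture toughness: KIC = sigma * sqrt(pi * a)
  pi * a = pi * 0.0002061 = 0.000647482
  sqrt(pi * a) = 0.025446
  KIC = 25 * 0.025446 = 0.636 MPa*sqrt(m)

0.636 MPa*sqrt(m)


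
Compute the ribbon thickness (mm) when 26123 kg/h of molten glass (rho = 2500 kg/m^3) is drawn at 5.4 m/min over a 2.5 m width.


Ribbon cross-section from mass balance:
  Volume rate = throughput / density = 26123 / 2500 = 10.4492 m^3/h
  thickness = volume rate / (speed * 60 * width), i.e.
  thickness = throughput / (60 * speed * width * density) * 1000
  thickness = 26123 / (60 * 5.4 * 2.5 * 2500) * 1000 = 12.9 mm

12.9 mm


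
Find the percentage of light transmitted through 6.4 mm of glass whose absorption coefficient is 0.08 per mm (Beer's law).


Beer-Lambert law: T = exp(-alpha * thickness)
  exponent = -0.08 * 6.4 = -0.512
  T = exp(-0.512) = 0.5993
  Percentage = 0.5993 * 100 = 59.93%

59.93%


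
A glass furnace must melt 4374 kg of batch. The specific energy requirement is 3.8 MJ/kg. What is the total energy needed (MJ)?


Total energy = mass * specific energy
  E = 4374 * 3.8 = 16621.2 MJ

16621.2 MJ


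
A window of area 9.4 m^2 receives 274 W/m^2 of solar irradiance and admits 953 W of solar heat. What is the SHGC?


Rearrange Q = Area * SHGC * Irradiance:
  SHGC = Q / (Area * Irradiance)
  SHGC = 953 / (9.4 * 274) = 0.37

0.37


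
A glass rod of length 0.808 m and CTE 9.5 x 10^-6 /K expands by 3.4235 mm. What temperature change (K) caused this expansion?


Rearrange dL = alpha * L0 * dT for dT:
  dT = dL / (alpha * L0)
  dL (m) = 3.4235 / 1000 = 0.0034235
  dT = 0.0034235 / ((9.5 x 10^-6) * 0.808) = 446.0 K

446.0 K


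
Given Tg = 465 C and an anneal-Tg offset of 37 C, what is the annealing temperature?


The annealing temperature is Tg plus the offset:
  T_anneal = 465 + 37 = 502 C

502 C


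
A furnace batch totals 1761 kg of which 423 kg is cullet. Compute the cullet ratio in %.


Cullet ratio = (cullet mass / total batch mass) * 100
  Ratio = 423 / 1761 * 100 = 24.02%

24.02%


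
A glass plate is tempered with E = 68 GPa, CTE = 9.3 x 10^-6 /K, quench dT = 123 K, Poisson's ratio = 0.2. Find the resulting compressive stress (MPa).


Tempering stress: sigma = E * alpha * dT / (1 - nu)
  E (MPa) = 68 * 1000 = 68000
  Numerator = 68000 * (9.3 x 10^-6) * 123 = 77.7852
  Denominator = 1 - 0.2 = 0.8
  sigma = 77.7852 / 0.8 = 97.2 MPa

97.2 MPa


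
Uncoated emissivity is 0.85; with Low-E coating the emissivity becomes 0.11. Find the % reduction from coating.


Percentage reduction = (1 - coated/uncoated) * 100
  Ratio = 0.11 / 0.85 = 0.1294
  Reduction = (1 - 0.1294) * 100 = 87.1%

87.1%


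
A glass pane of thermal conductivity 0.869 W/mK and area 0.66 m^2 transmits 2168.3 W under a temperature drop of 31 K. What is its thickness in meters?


Fourier's law: t = k * A * dT / Q
  t = 0.869 * 0.66 * 31 / 2168.3
  t = 17.77974 / 2168.3 = 0.0082 m

0.0082 m


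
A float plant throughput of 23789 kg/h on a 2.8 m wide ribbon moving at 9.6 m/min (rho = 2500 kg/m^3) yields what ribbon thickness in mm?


Ribbon cross-section from mass balance:
  Volume rate = throughput / density = 23789 / 2500 = 9.5156 m^3/h
  thickness = volume rate / (speed * 60 * width), i.e.
  thickness = throughput / (60 * speed * width * density) * 1000
  thickness = 23789 / (60 * 9.6 * 2.8 * 2500) * 1000 = 5.9 mm

5.9 mm


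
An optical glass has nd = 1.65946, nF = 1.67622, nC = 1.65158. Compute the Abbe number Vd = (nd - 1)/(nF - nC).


Abbe number formula: Vd = (nd - 1) / (nF - nC)
  nd - 1 = 1.65946 - 1 = 0.65946
  nF - nC = 1.67622 - 1.65158 = 0.02464
  Vd = 0.65946 / 0.02464 = 26.76

26.76


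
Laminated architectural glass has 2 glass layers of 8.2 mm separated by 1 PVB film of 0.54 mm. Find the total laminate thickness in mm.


Total thickness = glass contribution + PVB contribution
  Glass: 2 * 8.2 = 16.4 mm
  PVB: 1 * 0.54 = 0.54 mm
  Total = 16.4 + 0.54 = 16.94 mm

16.94 mm


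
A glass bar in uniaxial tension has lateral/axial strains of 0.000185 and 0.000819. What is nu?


Poisson's ratio: nu = lateral strain / axial strain
  nu = 0.000185 / 0.000819 = 0.2259

0.2259


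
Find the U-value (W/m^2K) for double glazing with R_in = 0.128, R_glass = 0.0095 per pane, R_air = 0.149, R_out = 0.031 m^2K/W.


Total thermal resistance (series):
  R_total = R_in + R_glass + R_air + R_glass + R_out
  R_total = 0.128 + 0.0095 + 0.149 + 0.0095 + 0.031 = 0.327 m^2K/W
U-value = 1 / R_total = 1 / 0.327 = 3.058 W/m^2K

3.058 W/m^2K


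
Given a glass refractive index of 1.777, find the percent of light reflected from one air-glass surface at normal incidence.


Fresnel reflectance at normal incidence:
  R = ((n - 1)/(n + 1))^2
  (n - 1)/(n + 1) = (1.777 - 1)/(1.777 + 1) = 0.279798
  R = 0.279798^2 = 0.0782869
  R(%) = 0.0782869 * 100 = 7.829%

7.829%


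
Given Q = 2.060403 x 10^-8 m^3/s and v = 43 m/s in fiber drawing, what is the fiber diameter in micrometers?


Cross-sectional area from continuity:
  A = Q / v = 2.060403 x 10^-8 / 43 = 4.791635 x 10^-10 m^2
Diameter from circular cross-section:
  d = sqrt(4A / pi) * 10^6 (m -> um)
  d = sqrt(4 * 4.791635 x 10^-10 / pi) * 10^6 = 24.7 um

24.7 um


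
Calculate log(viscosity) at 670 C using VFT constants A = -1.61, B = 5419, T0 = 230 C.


VFT equation: log(eta) = A + B / (T - T0)
  T - T0 = 670 - 230 = 440
  B / (T - T0) = 5419 / 440 = 12.316
  log(eta) = -1.61 + 12.316 = 10.706

10.706


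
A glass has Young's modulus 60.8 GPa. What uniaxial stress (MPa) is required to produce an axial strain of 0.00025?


Rearrange E = sigma / epsilon:
  sigma = E * epsilon
  E (MPa) = 60.8 * 1000 = 60800
  sigma = 60800 * 0.00025 = 15.2 MPa

15.2 MPa


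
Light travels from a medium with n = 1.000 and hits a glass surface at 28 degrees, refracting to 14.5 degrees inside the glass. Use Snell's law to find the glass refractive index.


Apply Snell's law: n1 * sin(theta1) = n2 * sin(theta2)
  n2 = n1 * sin(theta1) / sin(theta2)
  sin(28) = 0.469472
  sin(14.5) = 0.25038
  n2 = 1.000 * 0.469472 / 0.25038 = 1.875

1.875


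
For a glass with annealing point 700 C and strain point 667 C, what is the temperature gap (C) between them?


Gap = T_anneal - T_strain:
  gap = 700 - 667 = 33 C

33 C


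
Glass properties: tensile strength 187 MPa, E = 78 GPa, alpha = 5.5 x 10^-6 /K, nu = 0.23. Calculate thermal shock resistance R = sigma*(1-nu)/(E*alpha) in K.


Thermal shock resistance: R = sigma * (1 - nu) / (E * alpha)
  Numerator = 187 * (1 - 0.23) = 143.99
  Denominator = 78 * 1000 * (5.5 x 10^-6) = 0.429
  R = 143.99 / 0.429 = 335.6 K

335.6 K


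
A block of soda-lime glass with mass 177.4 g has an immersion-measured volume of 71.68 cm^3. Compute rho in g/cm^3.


Use the definition of density:
  rho = mass / volume
  rho = 177.4 / 71.68 = 2.475 g/cm^3

2.475 g/cm^3


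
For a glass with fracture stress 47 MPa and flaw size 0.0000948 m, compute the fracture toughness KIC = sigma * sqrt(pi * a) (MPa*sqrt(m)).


Fracture toughness: KIC = sigma * sqrt(pi * a)
  pi * a = pi * 0.0000948 = 0.000297823
  sqrt(pi * a) = 0.017258
  KIC = 47 * 0.017258 = 0.811 MPa*sqrt(m)

0.811 MPa*sqrt(m)


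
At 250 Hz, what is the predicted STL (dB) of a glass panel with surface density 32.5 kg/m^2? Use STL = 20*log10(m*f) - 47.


Mass law: STL = 20 * log10(m * f) - 47
  m * f = 32.5 * 250 = 8125
  log10(8125) = 3.90982
  STL = 20 * 3.90982 - 47 = 78.1964 - 47 = 31.2 dB

31.2 dB


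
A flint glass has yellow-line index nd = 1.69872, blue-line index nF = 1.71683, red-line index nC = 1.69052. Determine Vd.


Abbe number formula: Vd = (nd - 1) / (nF - nC)
  nd - 1 = 1.69872 - 1 = 0.69872
  nF - nC = 1.71683 - 1.69052 = 0.02631
  Vd = 0.69872 / 0.02631 = 26.56

26.56


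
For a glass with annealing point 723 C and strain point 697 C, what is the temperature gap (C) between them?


Gap = T_anneal - T_strain:
  gap = 723 - 697 = 26 C

26 C


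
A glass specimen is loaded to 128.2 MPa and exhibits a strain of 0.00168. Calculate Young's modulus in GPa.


Young's modulus: E = stress / strain
  E = 128.2 MPa / 0.00168 = 76309.52 MPa
Convert to GPa: 76309.52 / 1000 = 76.31 GPa

76.31 GPa


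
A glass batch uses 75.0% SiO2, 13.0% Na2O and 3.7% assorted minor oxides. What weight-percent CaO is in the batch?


Pieces sum to 100%:
  CaO = 100 - (SiO2 + Na2O + others)
  CaO = 100 - (75.0 + 13.0 + 3.7) = 8.3%

8.3%


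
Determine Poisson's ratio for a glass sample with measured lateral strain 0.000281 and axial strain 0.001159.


Poisson's ratio: nu = lateral strain / axial strain
  nu = 0.000281 / 0.001159 = 0.2425

0.2425


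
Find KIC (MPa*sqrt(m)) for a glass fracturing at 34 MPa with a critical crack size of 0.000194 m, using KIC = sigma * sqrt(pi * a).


Fracture toughness: KIC = sigma * sqrt(pi * a)
  pi * a = pi * 0.000194 = 0.000609469
  sqrt(pi * a) = 0.024687
  KIC = 34 * 0.024687 = 0.839 MPa*sqrt(m)

0.839 MPa*sqrt(m)


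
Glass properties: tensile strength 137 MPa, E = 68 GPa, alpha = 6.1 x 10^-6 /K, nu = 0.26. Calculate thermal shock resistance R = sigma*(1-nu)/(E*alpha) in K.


Thermal shock resistance: R = sigma * (1 - nu) / (E * alpha)
  Numerator = 137 * (1 - 0.26) = 101.38
  Denominator = 68 * 1000 * (6.1 x 10^-6) = 0.4148
  R = 101.38 / 0.4148 = 244.4 K

244.4 K


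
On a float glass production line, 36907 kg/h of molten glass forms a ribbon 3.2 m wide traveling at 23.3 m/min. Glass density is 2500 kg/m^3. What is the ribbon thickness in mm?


Ribbon cross-section from mass balance:
  Volume rate = throughput / density = 36907 / 2500 = 14.7628 m^3/h
  thickness = volume rate / (speed * 60 * width), i.e.
  thickness = throughput / (60 * speed * width * density) * 1000
  thickness = 36907 / (60 * 23.3 * 3.2 * 2500) * 1000 = 3.3 mm

3.3 mm


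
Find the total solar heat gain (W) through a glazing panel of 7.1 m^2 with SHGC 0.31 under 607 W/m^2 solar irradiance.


Solar heat gain: Q = Area * SHGC * Irradiance
  Q = 7.1 * 0.31 * 607 = 1336 W

1336 W


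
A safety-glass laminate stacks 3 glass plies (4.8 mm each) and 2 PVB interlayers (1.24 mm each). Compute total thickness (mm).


Total thickness = glass contribution + PVB contribution
  Glass: 3 * 4.8 = 14.4 mm
  PVB: 2 * 1.24 = 2.48 mm
  Total = 14.4 + 2.48 = 16.88 mm

16.88 mm


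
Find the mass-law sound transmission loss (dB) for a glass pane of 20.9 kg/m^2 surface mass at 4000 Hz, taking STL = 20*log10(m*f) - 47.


Mass law: STL = 20 * log10(m * f) - 47
  m * f = 20.9 * 4000 = 83600
  log10(83600) = 4.92221
  STL = 20 * 4.92221 - 47 = 98.4442 - 47 = 51.4 dB

51.4 dB
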